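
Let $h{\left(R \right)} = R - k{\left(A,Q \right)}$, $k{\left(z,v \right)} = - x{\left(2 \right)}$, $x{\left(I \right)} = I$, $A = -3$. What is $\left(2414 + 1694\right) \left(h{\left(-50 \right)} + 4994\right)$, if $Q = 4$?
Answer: $20318168$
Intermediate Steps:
$k{\left(z,v \right)} = -2$ ($k{\left(z,v \right)} = \left(-1\right) 2 = -2$)
$h{\left(R \right)} = 2 + R$ ($h{\left(R \right)} = R - -2 = R + 2 = 2 + R$)
$\left(2414 + 1694\right) \left(h{\left(-50 \right)} + 4994\right) = \left(2414 + 1694\right) \left(\left(2 - 50\right) + 4994\right) = 4108 \left(-48 + 4994\right) = 4108 \cdot 4946 = 20318168$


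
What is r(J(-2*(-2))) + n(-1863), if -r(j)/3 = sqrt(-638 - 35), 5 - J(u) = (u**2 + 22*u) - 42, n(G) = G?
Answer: -1863 - 3*I*sqrt(673) ≈ -1863.0 - 77.827*I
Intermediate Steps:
J(u) = 47 - u**2 - 22*u (J(u) = 5 - ((u**2 + 22*u) - 42) = 5 - (-42 + u**2 + 22*u) = 5 + (42 - u**2 - 22*u) = 47 - u**2 - 22*u)
r(j) = -3*I*sqrt(673) (r(j) = -3*sqrt(-638 - 35) = -3*I*sqrt(673))
r(J(-2*(-2))) + n(-1863) = -3*I*sqrt(673) - 1863 = -1863 - 3*I*sqrt(673)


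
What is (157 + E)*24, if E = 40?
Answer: 4728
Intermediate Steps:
(157 + E)*24 = (157 + 40)*24 = 197*24 = 4728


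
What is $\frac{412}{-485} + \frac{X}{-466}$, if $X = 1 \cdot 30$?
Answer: $- \frac{103271}{113005} \approx -0.91386$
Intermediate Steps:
$X = 30$
$\frac{412}{-485} + \frac{X}{-466} = \frac{412}{-485} + \frac{30}{-466} = 412 \left(- \frac{1}{485}\right) + 30 \left(- \frac{1}{466}\right) = - \frac{412}{485} - \frac{15}{233} = - \frac{103271}{113005}$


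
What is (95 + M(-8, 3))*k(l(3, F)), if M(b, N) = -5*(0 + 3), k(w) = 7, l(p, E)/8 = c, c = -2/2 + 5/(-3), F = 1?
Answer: 560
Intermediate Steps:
c = -8/3 (c = -2*½ + 5*(-⅓) = -1 - 5/3 = -8/3 ≈ -2.6667)
l(p, E) = -64/3 (l(p, E) = 8*(-8/3) = -64/3)
M(b, N) = -15 (M(b, N) = -5*3 = -15)
(95 + M(-8, 3))*k(l(3, F)) = (95 - 15)*7 = 80*7 = 560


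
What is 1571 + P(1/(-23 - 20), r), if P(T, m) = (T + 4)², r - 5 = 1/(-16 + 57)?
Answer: 2934020/1849 ≈ 1586.8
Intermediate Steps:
r = 206/41 (r = 5 + 1/(-16 + 57) = 5 + 1/41 = 206/41 ≈ 5.0244)
P(T, m) = (4 + T)²
1571 + P(1/(-23 - 20), r) = 1571 + (4 + 1/(-23 - 20))² = 1571 + (4 + 1/(-43))² = 1571 + (4 - 1/43)² = 1571 + (171/43)² = 1571 + 29241/1849 = 2934020/1849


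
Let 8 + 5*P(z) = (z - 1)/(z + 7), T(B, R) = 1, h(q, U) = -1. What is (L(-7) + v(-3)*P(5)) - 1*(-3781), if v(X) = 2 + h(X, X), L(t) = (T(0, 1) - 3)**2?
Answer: 56752/15 ≈ 3783.5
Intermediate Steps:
P(z) = -8/5 + (-1 + z)/(5*(7 + z)) (P(z) = -8/5 + ((z - 1)/(z + 7))/5 = -8/5 + ((-1 + z)/(7 + z))/5 = -8/5 + (-1 + z)/(5*(7 + z)))
L(t) = 4 (L(t) = (1 - 3)**2 = (-2)**2 = 4)
v(X) = 1 (v(X) = 2 - 1 = 1)
(L(-7) + v(-3)*P(5)) - 1*(-3781) = (4 + 1*((-57 - 7*5)/(5*(7 + 5)))) - 1*(-3781) = (4 + 1*((1/5)*(-57 - 35)/12)) + 3781 = (4 + 1*((1/5)*(1/12)*(-92))) + 3781 = (4 + 1*(-23/15)) + 3781 = (4 - 23/15) + 3781 = 37/15 + 3781 = 56752/15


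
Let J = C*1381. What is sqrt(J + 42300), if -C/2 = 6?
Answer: 8*sqrt(402) ≈ 160.40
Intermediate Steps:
C = -12 (C = -2*6 = -12)
J = -16572 (J = -12*1381 = -16572)
sqrt(J + 42300) = sqrt(-16572 + 42300) = sqrt(25728) = 8*sqrt(402)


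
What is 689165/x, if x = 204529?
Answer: 689165/204529 ≈ 3.3695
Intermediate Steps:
689165/x = 689165/204529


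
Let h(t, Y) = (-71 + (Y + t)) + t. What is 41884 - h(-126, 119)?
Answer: 42088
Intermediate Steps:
h(t, Y) = -71 + Y + 2*t (h(t, Y) = (-71 + Y + t) + t = -71 + Y + 2*t)
41884 - h(-126, 119) = 41884 - (-71 + 119 + 2*(-126)) = 41884 - (-71 + 119 - 252) = 41884 - 1*(-204) = 41884 + 204 = 42088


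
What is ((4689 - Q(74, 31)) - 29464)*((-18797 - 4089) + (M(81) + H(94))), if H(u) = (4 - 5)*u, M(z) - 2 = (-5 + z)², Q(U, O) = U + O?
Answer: 427985760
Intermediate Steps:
Q(U, O) = O + U
M(z) = 2 + (-5 + z)²
H(u) = -u
((4689 - Q(74, 31)) - 29464)*((-18797 - 4089) + (M(81) + H(94))) = ((4689 - (31 + 74)) - 29464)*((-18797 - 4089) + ((2 + (-5 + 81)²) - 1*94)) = ((4689 - 1*105) - 29464)*(-22886 + ((2 + 76²) - 94)) = ((4689 - 105) - 29464)*(-22886 + ((2 + 5776) - 94)) = (4584 - 29464)*(-22886 + (5778 - 94)) = -24880*(-22886 + 5684) = -24880*(-17202) = 427985760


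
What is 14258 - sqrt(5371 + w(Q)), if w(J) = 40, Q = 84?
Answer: 14258 - sqrt(5411) ≈ 14184.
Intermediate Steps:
14258 - sqrt(5371 + w(Q)) = 14258 - sqrt(5371 + 40) = 14258 - sqrt(5411)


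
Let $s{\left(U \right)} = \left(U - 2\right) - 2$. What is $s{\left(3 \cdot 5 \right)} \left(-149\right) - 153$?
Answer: $-1792$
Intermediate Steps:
$s{\left(U \right)} = -4 + U$ ($s{\left(U \right)} = \left(-2 + U\right) - 2 = -4 + U$)
$s{\left(3 \cdot 5 \right)} \left(-149\right) - 153 = \left(-4 + 3 \cdot 5\right) \left(-149\right) - 153 = \left(-4 + 15\right) \left(-149\right) - 153 = 11 \left(-149\right) - 153 = -1639 - 153 = -1792$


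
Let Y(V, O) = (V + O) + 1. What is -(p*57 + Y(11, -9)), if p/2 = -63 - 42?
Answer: 11967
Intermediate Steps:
Y(V, O) = 1 + O + V (Y(V, O) = (O + V) + 1 = 1 + O + V)
p = -210 (p = 2*(-63 - 42) = 2*(-105) = -210)
-(p*57 + Y(11, -9)) = -(-210*57 + (1 - 9 + 11)) = -(-11970 + 3) = -1*(-11967) = 11967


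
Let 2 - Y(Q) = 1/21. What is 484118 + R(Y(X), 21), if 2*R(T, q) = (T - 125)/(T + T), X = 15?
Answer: 19848192/41 ≈ 4.8410e+5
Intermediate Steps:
Y(Q) = 41/21 (Y(Q) = 2 - 1/21 = 41/21)
R(T, q) = (-125 + T)/(4*T) (R(T, q) = ((T - 125)/(T + T))/2 = ((-125 + T)/((2*T)))/2 = ((-125 + T)*(1/(2*T)))/2 = ((-125 + T)/(2*T))/2 = (-125 + T)/(4*T))
484118 + R(Y(X), 21) = 484118 + (-125 + 41/21)/(4*(41/21)) = 484118 + (¼)*(21/41)*(-2584/21) = 484118 - 646/41 = 19848192/41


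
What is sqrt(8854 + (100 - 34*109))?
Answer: 8*sqrt(82) ≈ 72.443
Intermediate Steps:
sqrt(8854 + (100 - 34*109)) = sqrt(8854 + (100 - 3706)) = sqrt(8854 - 3606) = sqrt(5248) = 8*sqrt(82)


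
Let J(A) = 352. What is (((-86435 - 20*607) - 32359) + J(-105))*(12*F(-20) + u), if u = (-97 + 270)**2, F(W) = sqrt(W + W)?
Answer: -3908188678 - 3133968*I*sqrt(10) ≈ -3.9082e+9 - 9.9105e+6*I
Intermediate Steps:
F(W) = sqrt(2)*sqrt(W) (F(W) = sqrt(2*W) = sqrt(2)*sqrt(W))
u = 29929 (u = 173**2 = 29929)
(((-86435 - 20*607) - 32359) + J(-105))*(12*F(-20) + u) = (((-86435 - 20*607) - 32359) + 352)*(12*(sqrt(2)*sqrt(-20)) + 29929) = (((-86435 - 12140) - 32359) + 352)*(12*(sqrt(2)*(2*I*sqrt(5))) + 29929) = ((-98575 - 32359) + 352)*(12*(2*I*sqrt(10)) + 29929) = (-130934 + 352)*(24*I*sqrt(10) + 29929) = -130582*(29929 + 24*I*sqrt(10)) = -3908188678 - 3133968*I*sqrt(10)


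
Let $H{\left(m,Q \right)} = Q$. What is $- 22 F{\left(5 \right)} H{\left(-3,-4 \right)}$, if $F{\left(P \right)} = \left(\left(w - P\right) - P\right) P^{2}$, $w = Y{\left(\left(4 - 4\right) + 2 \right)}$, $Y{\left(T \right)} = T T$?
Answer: $-13200$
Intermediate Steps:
$Y{\left(T \right)} = T^{2}$
$w = 4$ ($w = \left(\left(4 - 4\right) + 2\right)^{2} = \left(0 + 2\right)^{2} = 2^{2} = 4$)
$F{\left(P \right)} = P^{2} \left(4 - 2 P\right)$ ($F{\left(P \right)} = \left(\left(4 - P\right) - P\right) P^{2} = \left(4 - 2 P\right) P^{2} = P^{2} \left(4 - 2 P\right)$)
$- 22 F{\left(5 \right)} H{\left(-3,-4 \right)} = - 22 \cdot 2 \cdot 5^{2} \left(2 - 5\right) \left(-4\right) = - 22 \cdot 2 \cdot 25 \left(2 - 5\right) \left(-4\right) = - 22 \cdot 2 \cdot 25 \left(-3\right) \left(-4\right) = \left(-22\right) \left(-150\right) \left(-4\right) = 3300 \left(-4\right) = -13200$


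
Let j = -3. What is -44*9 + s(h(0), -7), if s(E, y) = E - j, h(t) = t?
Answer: -393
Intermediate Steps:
s(E, y) = 3 + E (s(E, y) = E - 1*(-3) = E + 3 = 3 + E)
-44*9 + s(h(0), -7) = -44*9 + (3 + 0) = -396 + 3 = -393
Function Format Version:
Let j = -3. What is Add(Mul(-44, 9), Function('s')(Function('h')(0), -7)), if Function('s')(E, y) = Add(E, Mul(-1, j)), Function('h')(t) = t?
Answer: -393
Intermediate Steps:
Function('s')(E, y) = Add(3, E) (Function('s')(E, y) = Add(E, Mul(-1, -3)) = Add(E, 3) = Add(3, E))
Add(Mul(-44, 9), Function('s')(Function('h')(0), -7)) = Add(Mul(-44, 9), Add(3, 0)) = Add(-396, 3) = -393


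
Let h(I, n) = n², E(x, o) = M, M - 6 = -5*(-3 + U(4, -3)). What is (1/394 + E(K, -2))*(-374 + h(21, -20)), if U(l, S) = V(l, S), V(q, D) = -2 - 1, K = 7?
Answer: 184405/197 ≈ 936.07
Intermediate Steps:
V(q, D) = -3
U(l, S) = -3
M = 36 (M = 6 - 5*(-3 - 3) = 6 - 5*(-6) = 6 + 30 = 36)
E(x, o) = 36
(1/394 + E(K, -2))*(-374 + h(21, -20)) = (1/394 + 36)*(-374 + (-20)²) = (1/394 + 36)*(-374 + 400) = (14185/394)*26 = 184405/197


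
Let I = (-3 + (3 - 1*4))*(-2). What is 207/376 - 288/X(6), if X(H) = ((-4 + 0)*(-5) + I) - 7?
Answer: -34647/2632 ≈ -13.164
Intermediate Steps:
I = 8 (I = (-3 + (3 - 4))*(-2) = (-3 - 1)*(-2) = -4*(-2) = 8)
X(H) = 21 (X(H) = ((-4 + 0)*(-5) + 8) - 7 = (-4*(-5) + 8) - 7 = (20 + 8) - 7 = 28 - 7 = 21)
207/376 - 288/X(6) = 207/376 - 288/21 = 207*(1/376) - 288*1/21 = 207/376 - 96/7 = -34647/2632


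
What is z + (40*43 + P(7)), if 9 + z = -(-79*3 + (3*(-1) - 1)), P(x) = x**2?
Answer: 2001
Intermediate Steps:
z = 232 (z = -9 - (-79*3 + (3*(-1) - 1)) = -9 - (-237 + (-3 - 1)) = -9 - (-237 - 4) = -9 - 1*(-241) = -9 + 241 = 232)
z + (40*43 + P(7)) = 232 + (40*43 + 7**2) = 232 + (1720 + 49) = 232 + 1769 = 2001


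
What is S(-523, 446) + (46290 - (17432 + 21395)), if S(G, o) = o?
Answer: 7909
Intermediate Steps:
S(-523, 446) + (46290 - (17432 + 21395)) = 446 + (46290 - (17432 + 21395)) = 446 + (46290 - 1*38827) = 446 + (46290 - 38827) = 446 + 7463 = 7909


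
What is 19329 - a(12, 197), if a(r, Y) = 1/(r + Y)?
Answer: 4039760/209 ≈ 19329.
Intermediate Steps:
a(r, Y) = 1/(Y + r)
19329 - a(12, 197) = 19329 - 1/(197 + 12) = 19329 - 1/209 = 4039760/209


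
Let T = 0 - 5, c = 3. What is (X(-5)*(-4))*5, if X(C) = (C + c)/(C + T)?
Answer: -4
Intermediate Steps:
T = -5
X(C) = (3 + C)/(-5 + C) (X(C) = (C + 3)/(C - 5) = (3 + C)/(-5 + C))
(X(-5)*(-4))*5 = (((3 - 5)/(-5 - 5))*(-4))*5 = ((-2/(-10))*(-4))*5 = (-⅒*(-2)*(-4))*5 = ((⅕)*(-4))*5 = -⅘*5 = -4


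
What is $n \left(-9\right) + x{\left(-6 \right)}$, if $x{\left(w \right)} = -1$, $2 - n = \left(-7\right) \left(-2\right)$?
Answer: $107$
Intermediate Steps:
$n = -12$ ($n = 2 - \left(-7\right) \left(-2\right) = 2 - 14 = -12$)
$n \left(-9\right) + x{\left(-6 \right)} = \left(-12\right) \left(-9\right) - 1 = 108 - 1 = 107$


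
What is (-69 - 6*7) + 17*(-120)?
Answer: -2151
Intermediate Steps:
(-69 - 6*7) + 17*(-120) = (-69 - 42) - 2040 = -111 - 2040 = -2151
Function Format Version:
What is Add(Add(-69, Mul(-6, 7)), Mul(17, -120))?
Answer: -2151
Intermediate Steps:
Add(Add(-69, Mul(-6, 7)), Mul(17, -120)) = Add(Add(-69, -42), -2040) = Add(-111, -2040) = -2151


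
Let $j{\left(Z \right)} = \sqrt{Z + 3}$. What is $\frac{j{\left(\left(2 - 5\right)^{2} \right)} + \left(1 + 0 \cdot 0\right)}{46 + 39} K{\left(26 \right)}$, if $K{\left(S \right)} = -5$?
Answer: $- \frac{1}{17} - \frac{2 \sqrt{3}}{17} \approx -0.26259$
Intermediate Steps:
$j{\left(Z \right)} = \sqrt{3 + Z}$
$\frac{j{\left(\left(2 - 5\right)^{2} \right)} + \left(1 + 0 \cdot 0\right)}{46 + 39} K{\left(26 \right)} = \frac{\sqrt{3 + \left(2 - 5\right)^{2}} + \left(1 + 0 \cdot 0\right)}{46 + 39} \left(-5\right) = \frac{\sqrt{3 + \left(-3\right)^{2}} + \left(1 + 0\right)}{85} \left(-5\right) = \left(\sqrt{3 + 9} + 1\right) \frac{1}{85} \left(-5\right) = \left(\sqrt{12} + 1\right) \frac{1}{85} \left(-5\right) = \left(2 \sqrt{3} + 1\right) \frac{1}{85} \left(-5\right) = \left(1 + 2 \sqrt{3}\right) \frac{1}{85} \left(-5\right) = \left(\frac{1}{85} + \frac{2 \sqrt{3}}{85}\right) \left(-5\right) = - \frac{1}{17} - \frac{2 \sqrt{3}}{17}$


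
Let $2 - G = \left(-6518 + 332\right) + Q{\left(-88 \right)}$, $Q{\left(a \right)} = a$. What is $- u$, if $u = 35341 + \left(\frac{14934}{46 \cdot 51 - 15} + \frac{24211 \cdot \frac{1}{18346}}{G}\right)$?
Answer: $- \frac{1054099597461569}{29821129464} \approx -35347.0$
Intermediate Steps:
$G = 6276$ ($G = 2 - \left(\left(-6518 + 332\right) - 88\right) = 2 - \left(-6186 - 88\right) = 2 - -6274 = 2 + 6274 = 6276$)
$u = \frac{1054099597461569}{29821129464}$ ($u = 35341 + \left(\frac{14934}{46 \cdot 51 - 15} + \frac{24211 \cdot \frac{1}{18346}}{6276}\right) = 35341 + \left(\frac{14934}{2346 - 15} + 24211 \cdot \frac{1}{18346} \cdot \frac{1}{6276}\right) = 35341 + \left(\frac{14934}{2331} + \frac{24211}{18346} \cdot \frac{1}{6276}\right) = 35341 + \left(14934 \cdot \frac{1}{2331} + \frac{24211}{115139496}\right) = 35341 + \left(\frac{4978}{777} + \frac{24211}{115139496}\right) = 35341 + \frac{191061074345}{29821129464} = \frac{1054099597461569}{29821129464} \approx 35347.0$)
$- u = \left(-1\right) \frac{1054099597461569}{29821129464} = - \frac{1054099597461569}{29821129464}$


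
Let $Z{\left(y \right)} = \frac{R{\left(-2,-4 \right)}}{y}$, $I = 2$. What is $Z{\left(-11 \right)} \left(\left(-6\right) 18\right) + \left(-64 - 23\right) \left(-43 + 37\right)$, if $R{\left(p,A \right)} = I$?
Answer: $\frac{5958}{11} \approx 541.64$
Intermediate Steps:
$R{\left(p,A \right)} = 2$
$Z{\left(y \right)} = \frac{2}{y}$
$Z{\left(-11 \right)} \left(\left(-6\right) 18\right) + \left(-64 - 23\right) \left(-43 + 37\right) = \frac{2}{-11} \left(\left(-6\right) 18\right) + \left(-64 - 23\right) \left(-43 + 37\right) = 2 \left(- \frac{1}{11}\right) \left(-108\right) - -522 = \left(- \frac{2}{11}\right) \left(-108\right) + 522 = \frac{216}{11} + 522 = \frac{5958}{11}$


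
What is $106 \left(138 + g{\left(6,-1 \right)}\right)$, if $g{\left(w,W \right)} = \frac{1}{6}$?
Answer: $\frac{43937}{3} \approx 14646.0$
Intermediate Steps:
$g{\left(w,W \right)} = \frac{1}{6}$
$106 \left(138 + g{\left(6,-1 \right)}\right) = 106 \left(138 + \frac{1}{6}\right) = 106 \cdot \frac{829}{6} = \frac{43937}{3}$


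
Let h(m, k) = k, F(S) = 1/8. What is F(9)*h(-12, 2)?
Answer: ¼ ≈ 0.25000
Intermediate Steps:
F(S) = ⅛
F(9)*h(-12, 2) = (⅛)*2 = ¼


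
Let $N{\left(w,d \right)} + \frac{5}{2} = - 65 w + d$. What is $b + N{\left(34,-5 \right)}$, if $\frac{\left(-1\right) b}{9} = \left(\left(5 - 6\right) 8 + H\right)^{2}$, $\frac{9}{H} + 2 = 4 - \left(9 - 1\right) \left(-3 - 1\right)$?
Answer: $- \frac{3185951}{1156} \approx -2756.0$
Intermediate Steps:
$H = \frac{9}{34}$ ($H = \frac{9}{-2 - \left(-4 + \left(9 - 1\right) \left(-3 - 1\right)\right)} = \frac{9}{-2 - \left(-4 + 8 \left(-4\right)\right)} = \frac{9}{-2 + \left(4 - -32\right)} = \frac{9}{-2 + \left(4 + 32\right)} = \frac{9}{-2 + 36} = \frac{9}{34} \approx 0.26471$)
$N{\left(w,d \right)} = - \frac{5}{2} + d - 65 w$ ($N{\left(w,d \right)} = - \frac{5}{2} + \left(- 65 w + d\right) = - \frac{5}{2} + \left(d - 65 w\right) = - \frac{5}{2} + d - 65 w$)
$b = - \frac{622521}{1156}$ ($b = - 9 \left(\left(5 - 6\right) 8 + \frac{9}{34}\right)^{2} = - 9 \left(\left(-1\right) 8 + \frac{9}{34}\right)^{2} = - 9 \left(-8 + \frac{9}{34}\right)^{2} = - 9 \left(- \frac{263}{34}\right)^{2} = \left(-9\right) \frac{69169}{1156} = - \frac{622521}{1156} \approx -538.51$)
$b + N{\left(34,-5 \right)} = - \frac{622521}{1156} - \frac{4435}{2} = - \frac{3185951}{1156}$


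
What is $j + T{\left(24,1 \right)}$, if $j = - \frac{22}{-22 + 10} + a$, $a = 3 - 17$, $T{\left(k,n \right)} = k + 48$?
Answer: $\frac{359}{6} \approx 59.833$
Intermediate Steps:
$T{\left(k,n \right)} = 48 + k$
$a = -14$
$j = - \frac{73}{6}$ ($j = - \frac{22}{-22 + 10} - 14 = - \frac{22}{-12} - 14 = \left(-22\right) \left(- \frac{1}{12}\right) - 14 = \frac{11}{6} - 14 = - \frac{73}{6} \approx -12.167$)
$j + T{\left(24,1 \right)} = - \frac{73}{6} + \left(48 + 24\right) = - \frac{73}{6} + 72 = \frac{359}{6}$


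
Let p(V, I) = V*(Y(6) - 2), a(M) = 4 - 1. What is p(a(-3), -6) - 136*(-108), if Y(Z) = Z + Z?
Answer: 14718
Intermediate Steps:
Y(Z) = 2*Z
a(M) = 3
p(V, I) = 10*V (p(V, I) = V*(2*6 - 2) = V*(12 - 2) = V*10 = 10*V)
p(a(-3), -6) - 136*(-108) = 10*3 - 136*(-108) = 30 + 14688 = 14718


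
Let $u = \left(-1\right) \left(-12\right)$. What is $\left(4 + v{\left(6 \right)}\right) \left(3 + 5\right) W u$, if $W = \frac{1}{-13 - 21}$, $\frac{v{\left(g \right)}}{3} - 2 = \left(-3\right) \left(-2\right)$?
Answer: $- \frac{1344}{17} \approx -79.059$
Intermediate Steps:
$u = 12$
$v{\left(g \right)} = 24$ ($v{\left(g \right)} = 6 + 3 \left(\left(-3\right) \left(-2\right)\right) = 6 + 3 \cdot 6 = 6 + 18 = 24$)
$W = - \frac{1}{34}$ ($W = \frac{1}{-34} = - \frac{1}{34} \approx -0.029412$)
$\left(4 + v{\left(6 \right)}\right) \left(3 + 5\right) W u = \left(4 + 24\right) \left(3 + 5\right) \left(- \frac{1}{34}\right) 12 = 28 \cdot 8 \left(- \frac{1}{34}\right) 12 = 224 \left(- \frac{1}{34}\right) 12 = \left(- \frac{112}{17}\right) 12 = - \frac{1344}{17}$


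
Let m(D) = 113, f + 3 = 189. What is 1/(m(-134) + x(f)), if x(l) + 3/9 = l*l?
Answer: 3/104126 ≈ 2.8811e-5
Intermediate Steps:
f = 186 (f = -3 + 189 = 186)
x(l) = -⅓ + l² (x(l) = -⅓ + l*l = -⅓ + l²)
1/(m(-134) + x(f)) = 1/(113 + (-⅓ + 186²)) = 1/(113 + (-⅓ + 34596)) = 1/(113 + 103787/3) = 1/(104126/3) = 3/104126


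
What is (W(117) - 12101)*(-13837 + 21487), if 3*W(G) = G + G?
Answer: -91975950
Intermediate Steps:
W(G) = 2*G/3 (W(G) = (G + G)/3 = (2*G)/3 = 2*G/3)
(W(117) - 12101)*(-13837 + 21487) = ((2/3)*117 - 12101)*(-13837 + 21487) = (78 - 12101)*7650 = -12023*7650 = -91975950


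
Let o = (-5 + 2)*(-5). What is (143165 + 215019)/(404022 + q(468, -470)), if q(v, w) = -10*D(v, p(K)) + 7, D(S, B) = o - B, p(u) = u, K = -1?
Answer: 358184/403869 ≈ 0.88688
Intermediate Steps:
o = 15 (o = -3*(-5) = 15)
D(S, B) = 15 - B
q(v, w) = -153 (q(v, w) = -10*(15 - 1*(-1)) + 7 = -10*(15 + 1) + 7 = -10*16 + 7 = -160 + 7 = -153)
(143165 + 215019)/(404022 + q(468, -470)) = (143165 + 215019)/(404022 - 153) = 358184/403869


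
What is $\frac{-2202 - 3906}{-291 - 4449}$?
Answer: $\frac{509}{395} \approx 1.2886$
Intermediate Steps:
$\frac{-2202 - 3906}{-291 - 4449} = - \frac{6108}{-4740} = \left(-6108\right) \left(- \frac{1}{4740}\right) = \frac{509}{395}$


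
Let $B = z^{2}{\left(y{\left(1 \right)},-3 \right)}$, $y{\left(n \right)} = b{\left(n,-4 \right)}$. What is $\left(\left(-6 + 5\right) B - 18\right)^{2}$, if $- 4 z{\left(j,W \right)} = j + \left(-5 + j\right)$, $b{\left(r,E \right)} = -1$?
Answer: $\frac{113569}{256} \approx 443.63$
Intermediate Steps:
$y{\left(n \right)} = -1$
$z{\left(j,W \right)} = \frac{5}{4} - \frac{j}{2}$ ($z{\left(j,W \right)} = - \frac{j + \left(-5 + j\right)}{4} = - \frac{-5 + 2 j}{4} = \frac{5}{4} - \frac{j}{2}$)
$B = \frac{49}{16}$ ($B = \left(\frac{5}{4} - - \frac{1}{2}\right)^{2} = \left(\frac{5}{4} + \frac{1}{2}\right)^{2} = \left(\frac{7}{4}\right)^{2} = \frac{49}{16} \approx 3.0625$)
$\left(\left(-6 + 5\right) B - 18\right)^{2} = \left(\left(-6 + 5\right) \frac{49}{16} - 18\right)^{2} = \left(\left(-1\right) \frac{49}{16} - 18\right)^{2} = \left(- \frac{49}{16} - 18\right)^{2} = \left(- \frac{337}{16}\right)^{2} = \frac{113569}{256}$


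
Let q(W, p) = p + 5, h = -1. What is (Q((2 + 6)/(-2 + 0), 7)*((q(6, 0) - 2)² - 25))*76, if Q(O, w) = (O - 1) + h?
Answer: 7296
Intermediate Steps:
q(W, p) = 5 + p
Q(O, w) = -2 + O (Q(O, w) = (O - 1) - 1 = (-1 + O) - 1 = -2 + O)
(Q((2 + 6)/(-2 + 0), 7)*((q(6, 0) - 2)² - 25))*76 = ((-2 + (2 + 6)/(-2 + 0))*(((5 + 0) - 2)² - 25))*76 = ((-2 + 8/(-2))*((5 - 2)² - 25))*76 = ((-2 + 8*(-½))*(3² - 25))*76 = ((-2 - 4)*(9 - 25))*76 = -6*(-16)*76 = 96*76 = 7296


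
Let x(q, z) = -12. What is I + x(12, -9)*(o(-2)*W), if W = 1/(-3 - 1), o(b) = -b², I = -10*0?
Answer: -12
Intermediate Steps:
I = 0
W = -¼ (W = 1/(-4) = -¼ ≈ -0.25000)
I + x(12, -9)*(o(-2)*W) = 0 - 12*(-1*(-2)²)*(-1)/4 = 0 - 12*(-1*4)*(-1)/4 = 0 - (-48)*(-1)/4 = 0 - 12*1 = 0 - 12 = -12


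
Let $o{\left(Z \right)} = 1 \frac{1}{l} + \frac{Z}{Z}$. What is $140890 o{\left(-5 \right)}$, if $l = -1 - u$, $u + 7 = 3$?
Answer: $\frac{563560}{3} \approx 1.8785 \cdot 10^{5}$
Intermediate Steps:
$u = -4$ ($u = -7 + 3 = -4$)
$l = 3$ ($l = -1 - -4 = -1 + 4 = 3$)
$o{\left(Z \right)} = \frac{4}{3}$ ($o{\left(Z \right)} = 1 \cdot \frac{1}{3} + \frac{Z}{Z} = 1 \cdot \frac{1}{3} + 1 = \frac{1}{3} + 1 = \frac{4}{3}$)
$140890 o{\left(-5 \right)} = 140890 \cdot \frac{4}{3} = \frac{563560}{3}$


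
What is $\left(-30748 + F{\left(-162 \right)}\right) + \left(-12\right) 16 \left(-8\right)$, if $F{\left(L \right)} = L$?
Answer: $-29374$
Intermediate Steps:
$\left(-30748 + F{\left(-162 \right)}\right) + \left(-12\right) 16 \left(-8\right) = \left(-30748 - 162\right) + \left(-12\right) 16 \left(-8\right) = -30910 - -1536 = -30910 + 1536 = -29374$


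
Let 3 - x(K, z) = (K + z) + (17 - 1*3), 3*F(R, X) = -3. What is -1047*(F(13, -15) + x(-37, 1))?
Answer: -25128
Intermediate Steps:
F(R, X) = -1 (F(R, X) = (1/3)*(-3) = -1)
x(K, z) = -11 - K - z (x(K, z) = 3 - ((K + z) + (17 - 1*3)) = 3 - ((K + z) + (17 - 3)) = 3 - ((K + z) + 14) = 3 - (14 + K + z) = 3 + (-14 - K - z) = -11 - K - z)
-1047*(F(13, -15) + x(-37, 1)) = -1047*(-1 + (-11 - 1*(-37) - 1*1)) = -1047*(-1 + (-11 + 37 - 1)) = -1047*(-1 + 25) = -1047*24 = -25128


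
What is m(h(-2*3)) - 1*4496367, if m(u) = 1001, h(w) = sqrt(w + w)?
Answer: -4495366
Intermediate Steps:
h(w) = sqrt(2)*sqrt(w) (h(w) = sqrt(2*w) = sqrt(2)*sqrt(w))
m(h(-2*3)) - 1*4496367 = 1001 - 1*4496367 = 1001 - 4496367 = -4495366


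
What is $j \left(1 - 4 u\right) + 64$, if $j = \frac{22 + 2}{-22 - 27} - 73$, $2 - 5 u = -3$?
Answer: $\frac{13939}{49} \approx 284.47$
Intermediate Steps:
$u = 1$ ($u = \frac{2}{5} - - \frac{3}{5} = \frac{2}{5} + \frac{3}{5} = 1$)
$j = - \frac{3601}{49}$ ($j = \frac{24}{-49} - 73 = 24 \left(- \frac{1}{49}\right) - 73 = - \frac{24}{49} - 73 = - \frac{3601}{49} \approx -73.49$)
$j \left(1 - 4 u\right) + 64 = - \frac{3601 \left(1 - 4\right)}{49} + 64 = \left(- \frac{3601}{49}\right) \left(-3\right) + 64 = \frac{10803}{49} + 64 = \frac{13939}{49}$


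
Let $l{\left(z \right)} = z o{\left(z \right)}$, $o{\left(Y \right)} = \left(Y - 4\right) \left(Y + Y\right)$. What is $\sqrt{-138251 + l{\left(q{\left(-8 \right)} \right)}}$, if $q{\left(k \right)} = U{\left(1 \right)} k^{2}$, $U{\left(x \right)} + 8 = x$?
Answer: $3 i \sqrt{20174963} \approx 13475.0 i$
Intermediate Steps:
$o{\left(Y \right)} = 2 Y \left(-4 + Y\right)$ ($o{\left(Y \right)} = \left(-4 + Y\right) 2 Y = 2 Y \left(-4 + Y\right)$)
$U{\left(x \right)} = -8 + x$
$q{\left(k \right)} = - 7 k^{2}$ ($q{\left(k \right)} = \left(-8 + 1\right) k^{2} = - 7 k^{2}$)
$l{\left(z \right)} = 2 z^{2} \left(-4 + z\right)$ ($l{\left(z \right)} = z 2 z \left(-4 + z\right) = 2 z^{2} \left(-4 + z\right)$)
$\sqrt{-138251 + l{\left(q{\left(-8 \right)} \right)}} = \sqrt{-138251 + 2 \left(- 7 \left(-8\right)^{2}\right)^{2} \left(-4 - 7 \left(-8\right)^{2}\right)} = \sqrt{-138251 + 2 \left(\left(-7\right) 64\right)^{2} \left(-4 - 448\right)} = \sqrt{-138251 + 2 \left(-448\right)^{2} \left(-4 - 448\right)} = \sqrt{-138251 + 2 \cdot 200704 \left(-452\right)} = \sqrt{-138251 - 181436416} = \sqrt{-181574667} = 3 i \sqrt{20174963}$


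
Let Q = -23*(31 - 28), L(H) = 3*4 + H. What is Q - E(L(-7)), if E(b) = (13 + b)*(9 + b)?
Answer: -321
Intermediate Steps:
L(H) = 12 + H
E(b) = (9 + b)*(13 + b)
Q = -69 (Q = -23*3 = -69)
Q - E(L(-7)) = -69 - (117 + (12 - 7)**2 + 22*(12 - 7)) = -69 - (117 + 5**2 + 22*5) = -69 - (117 + 25 + 110) = -69 - 1*252 = -69 - 252 = -321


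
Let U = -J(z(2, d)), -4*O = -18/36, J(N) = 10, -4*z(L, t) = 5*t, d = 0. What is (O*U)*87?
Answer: -435/4 ≈ -108.75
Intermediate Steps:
z(L, t) = -5*t/4
O = 1/8 (O = -(-9)/(2*36) = -1/4*(-1/2) = 1/8 ≈ 0.12500)
U = -10 (U = -1*10 = -10)
(O*U)*87 = ((1/8)*(-10))*87 = -5/4*87 = -435/4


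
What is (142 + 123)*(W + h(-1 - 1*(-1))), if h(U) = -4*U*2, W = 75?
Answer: 19875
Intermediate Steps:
h(U) = -8*U
(142 + 123)*(W + h(-1 - 1*(-1))) = (142 + 123)*(75 - 8*(-1 - 1*(-1))) = 265*(75 - 8*(-1 + 1)) = 265*(75 - 8*0) = 265*(75 + 0) = 265*75 = 19875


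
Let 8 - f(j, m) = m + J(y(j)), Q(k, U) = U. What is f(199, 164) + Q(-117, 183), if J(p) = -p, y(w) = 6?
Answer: 33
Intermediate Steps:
f(j, m) = 14 - m (f(j, m) = 8 - (m - 1*6) = 8 - (m - 6) = 8 - (-6 + m) = 8 + (6 - m) = 14 - m)
f(199, 164) + Q(-117, 183) = (14 - 1*164) + 183 = (14 - 164) + 183 = -150 + 183 = 33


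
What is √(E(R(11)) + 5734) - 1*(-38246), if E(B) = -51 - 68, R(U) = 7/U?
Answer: 38246 + √5615 ≈ 38321.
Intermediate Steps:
E(B) = -119
√(E(R(11)) + 5734) - 1*(-38246) = √(-119 + 5734) - 1*(-38246) = √5615 + 38246 = 38246 + √5615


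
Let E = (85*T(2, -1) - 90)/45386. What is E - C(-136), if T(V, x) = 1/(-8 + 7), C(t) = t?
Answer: 6172321/45386 ≈ 136.00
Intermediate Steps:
T(V, x) = -1 (T(V, x) = 1/(-1) = -1)
E = -175/45386 (E = (85*(-1) - 90)/45386 = (-85 - 90)*(1/45386) = -175*1/45386 = -175/45386 ≈ -0.0038558)
E - C(-136) = -175/45386 - 1*(-136) = -175/45386 + 136 = 6172321/45386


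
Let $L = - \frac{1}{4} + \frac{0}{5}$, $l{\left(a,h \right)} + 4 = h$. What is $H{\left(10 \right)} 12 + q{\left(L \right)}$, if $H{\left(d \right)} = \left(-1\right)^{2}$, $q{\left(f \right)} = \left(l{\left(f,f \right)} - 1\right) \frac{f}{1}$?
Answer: $\frac{213}{16} \approx 13.313$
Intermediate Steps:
$l{\left(a,h \right)} = -4 + h$
$L = - \frac{1}{4}$ ($L = \left(-1\right) \frac{1}{4} + 0 \cdot \frac{1}{5} = - \frac{1}{4} + 0 = - \frac{1}{4} \approx -0.25$)
$q{\left(f \right)} = f \left(-5 + f\right)$ ($q{\left(f \right)} = \left(\left(-4 + f\right) - 1\right) \frac{f}{1} = \left(\left(-4 + f\right) - 1\right) f 1 = \left(-5 + f\right) f = f \left(-5 + f\right)$)
$H{\left(d \right)} = 1$
$H{\left(10 \right)} 12 + q{\left(L \right)} = 1 \cdot 12 - \frac{-5 - \frac{1}{4}}{4} = 12 - - \frac{21}{16} = 12 + \frac{21}{16} = \frac{213}{16}$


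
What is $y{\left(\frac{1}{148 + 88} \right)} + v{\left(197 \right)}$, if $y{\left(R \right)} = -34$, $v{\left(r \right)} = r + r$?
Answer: $360$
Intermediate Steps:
$v{\left(r \right)} = 2 r$
$y{\left(\frac{1}{148 + 88} \right)} + v{\left(197 \right)} = -34 + 2 \cdot 197 = -34 + 394 = 360$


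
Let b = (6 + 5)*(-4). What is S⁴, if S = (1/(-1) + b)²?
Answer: 16815125390625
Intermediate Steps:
b = -44 (b = 11*(-4) = -44)
S = 2025 (S = (1/(-1) - 44)² = (-1 - 44)² = (-45)² = 2025)
S⁴ = 2025⁴ = 16815125390625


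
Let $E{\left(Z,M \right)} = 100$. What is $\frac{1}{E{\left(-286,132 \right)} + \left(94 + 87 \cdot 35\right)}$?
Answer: $\frac{1}{3239} \approx 0.00030874$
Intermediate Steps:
$\frac{1}{E{\left(-286,132 \right)} + \left(94 + 87 \cdot 35\right)} = \frac{1}{100 + \left(94 + 87 \cdot 35\right)} = \frac{1}{100 + \left(94 + 3045\right)} = \frac{1}{100 + 3139} = \frac{1}{3239}$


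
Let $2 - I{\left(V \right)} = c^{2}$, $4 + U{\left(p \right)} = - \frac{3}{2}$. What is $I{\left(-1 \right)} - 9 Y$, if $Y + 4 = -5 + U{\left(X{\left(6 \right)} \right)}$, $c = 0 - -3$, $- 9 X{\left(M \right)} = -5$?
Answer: $\frac{247}{2} \approx 123.5$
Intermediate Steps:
$X{\left(M \right)} = \frac{5}{9}$ ($X{\left(M \right)} = \left(- \frac{1}{9}\right) \left(-5\right) = \frac{5}{9}$)
$c = 3$ ($c = 0 + 3 = 3$)
$U{\left(p \right)} = - \frac{11}{2}$ ($U{\left(p \right)} = -4 - \frac{3}{2} = - \frac{11}{2}$)
$I{\left(V \right)} = -7$ ($I{\left(V \right)} = 2 - 3^{2} = 2 - 9 = -7$)
$Y = - \frac{29}{2}$ ($Y = -4 - \frac{21}{2} = - \frac{29}{2} \approx -14.5$)
$I{\left(-1 \right)} - 9 Y = -7 - - \frac{261}{2} = -7 + \frac{261}{2} = \frac{247}{2}$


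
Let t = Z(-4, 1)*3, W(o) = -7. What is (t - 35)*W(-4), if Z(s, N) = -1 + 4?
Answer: 182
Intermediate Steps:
Z(s, N) = 3
t = 9 (t = 3*3 = 9)
(t - 35)*W(-4) = (9 - 35)*(-7) = -26*(-7) = 182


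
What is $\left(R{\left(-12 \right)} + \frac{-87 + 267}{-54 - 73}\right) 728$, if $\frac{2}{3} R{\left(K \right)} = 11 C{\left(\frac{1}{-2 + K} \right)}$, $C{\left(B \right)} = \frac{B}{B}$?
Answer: $\frac{1394484}{127} \approx 10980.0$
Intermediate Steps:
$C{\left(B \right)} = 1$
$R{\left(K \right)} = \frac{33}{2}$ ($R{\left(K \right)} = \frac{3 \cdot 11 \cdot 1}{2} = \frac{3}{2} \cdot 11 = \frac{33}{2}$)
$\left(R{\left(-12 \right)} + \frac{-87 + 267}{-54 - 73}\right) 728 = \left(\frac{33}{2} + \frac{-87 + 267}{-54 - 73}\right) 728 = \left(\frac{33}{2} + \frac{180}{-127}\right) 728 = \left(\frac{33}{2} + 180 \left(- \frac{1}{127}\right)\right) 728 = \left(\frac{33}{2} - \frac{180}{127}\right) 728 = \frac{3831}{254} \cdot 728 = \frac{1394484}{127}$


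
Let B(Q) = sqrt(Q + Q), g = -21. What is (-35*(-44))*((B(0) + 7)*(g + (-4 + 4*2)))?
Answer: -183260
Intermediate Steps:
B(Q) = sqrt(2)*sqrt(Q) (B(Q) = sqrt(2*Q) = sqrt(2)*sqrt(Q))
(-35*(-44))*((B(0) + 7)*(g + (-4 + 4*2))) = (-35*(-44))*((sqrt(2)*sqrt(0) + 7)*(-21 + (-4 + 4*2))) = 1540*((sqrt(2)*0 + 7)*(-21 + (-4 + 8))) = 1540*((0 + 7)*(-21 + 4)) = 1540*(7*(-17)) = 1540*(-119) = -183260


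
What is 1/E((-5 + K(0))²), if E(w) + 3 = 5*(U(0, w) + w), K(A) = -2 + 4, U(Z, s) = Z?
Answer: 1/42 ≈ 0.023810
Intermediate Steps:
K(A) = 2
E(w) = -3 + 5*w (E(w) = -3 + 5*(0 + w) = -3 + 5*w)
1/E((-5 + K(0))²) = 1/(-3 + 5*(-5 + 2)²) = 1/(-3 + 5*(-3)²) = 1/(-3 + 5*9) = 1/(-3 + 45) = 1/42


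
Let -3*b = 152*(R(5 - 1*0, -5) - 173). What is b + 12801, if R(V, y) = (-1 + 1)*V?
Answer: 64699/3 ≈ 21566.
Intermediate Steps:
R(V, y) = 0 (R(V, y) = 0*V = 0)
b = 26296/3 (b = -152*(0 - 173)/3 = -152*(-173)/3 = -⅓*(-26296) = 26296/3 ≈ 8765.3)
b + 12801 = 26296/3 + 12801 = 64699/3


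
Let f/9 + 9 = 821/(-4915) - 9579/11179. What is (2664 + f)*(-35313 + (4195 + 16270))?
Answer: -2099745524639232/54944785 ≈ -3.8216e+7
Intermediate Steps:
f = -4956856281/54944785 (f = -81 + 9*(821/(-4915) - 9579/11179) = -81 + 9*(821*(-1/4915) - 9579*1/11179) = -81 + 9*(-821/4915 - 9579/11179) = -81 + 9*(-56258744/54944785) = -81 - 506328696/54944785 = -4956856281/54944785 ≈ -90.215)
(2664 + f)*(-35313 + (4195 + 16270)) = (2664 - 4956856281/54944785)*(-35313 + (4195 + 16270)) = 141416050959*(-35313 + 20465)/54944785 = (141416050959/54944785)*(-14848) = -2099745524639232/54944785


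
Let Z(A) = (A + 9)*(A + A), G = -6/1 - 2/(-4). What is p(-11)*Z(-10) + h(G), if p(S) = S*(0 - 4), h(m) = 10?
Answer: 890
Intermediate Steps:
G = -11/2 (G = -6*1 - 2*(-1/4) = -6 + 1/2 = -11/2 ≈ -5.5000)
Z(A) = 2*A*(9 + A) (Z(A) = (9 + A)*(2*A) = 2*A*(9 + A))
p(S) = -4*S (p(S) = S*(-4) = -4*S)
p(-11)*Z(-10) + h(G) = (-4*(-11))*(2*(-10)*(9 - 10)) + 10 = 44*(2*(-10)*(-1)) + 10 = 44*20 + 10 = 880 + 10 = 890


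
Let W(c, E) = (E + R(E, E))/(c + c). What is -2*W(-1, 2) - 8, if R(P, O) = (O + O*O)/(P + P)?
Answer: -9/2 ≈ -4.5000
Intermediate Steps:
R(P, O) = (O + O²)/(2*P) (R(P, O) = (O + O²)/((2*P)) = (O + O²)*(1/(2*P)) = (O + O²)/(2*P))
W(c, E) = (½ + 3*E/2)/(2*c) (W(c, E) = (E + E*(1 + E)/(2*E))/(c + c) = (E + (½ + E/2))/((2*c)) = (½ + 3*E/2)*(1/(2*c)) = (½ + 3*E/2)/(2*c))
-2*W(-1, 2) - 8 = -(1 + 3*2)/(2*(-1)) - 8 = -(-1)*(1 + 6)/2 - 8 = -(-1)*7/2 - 8 = -2*(-7/4) - 8 = 7/2 - 8 = -9/2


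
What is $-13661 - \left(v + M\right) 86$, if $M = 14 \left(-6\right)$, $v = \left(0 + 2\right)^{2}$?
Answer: $-6781$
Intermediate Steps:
$v = 4$ ($v = 2^{2} = 4$)
$M = -84$
$-13661 - \left(v + M\right) 86 = -13661 - \left(4 - 84\right) 86 = -13661 - \left(-80\right) 86 = -13661 - -6880 = -13661 + 6880 = -6781$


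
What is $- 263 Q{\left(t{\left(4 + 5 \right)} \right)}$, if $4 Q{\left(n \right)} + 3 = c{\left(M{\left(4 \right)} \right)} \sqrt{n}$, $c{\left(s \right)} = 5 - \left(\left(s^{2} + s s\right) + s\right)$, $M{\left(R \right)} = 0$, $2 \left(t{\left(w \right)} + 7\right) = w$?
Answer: $\frac{789}{4} - \frac{1315 i \sqrt{10}}{8} \approx 197.25 - 519.8 i$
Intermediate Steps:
$t{\left(w \right)} = -7 + \frac{w}{2}$
$c{\left(s \right)} = 5 - s - 2 s^{2}$ ($c{\left(s \right)} = 5 - \left(\left(s^{2} + s^{2}\right) + s\right) = 5 - \left(2 s^{2} + s\right) = 5 - \left(s + 2 s^{2}\right) = 5 - s - 2 s^{2}$)
$Q{\left(n \right)} = - \frac{3}{4} + \frac{5 \sqrt{n}}{4}$ ($Q{\left(n \right)} = - \frac{3}{4} + \frac{\left(5 - 0 - 2 \cdot 0^{2}\right) \sqrt{n}}{4} = - \frac{3}{4} + \frac{\left(5 + 0 - 0\right) \sqrt{n}}{4} = - \frac{3}{4} + \frac{\left(5 + 0 + 0\right) \sqrt{n}}{4} = - \frac{3}{4} + \frac{5 \sqrt{n}}{4}$)
$- 263 Q{\left(t{\left(4 + 5 \right)} \right)} = - 263 \left(- \frac{3}{4} + \frac{5 \sqrt{-7 + \frac{4 + 5}{2}}}{4}\right) = - 263 \left(- \frac{3}{4} + \frac{5 \sqrt{-7 + \frac{1}{2} \cdot 9}}{4}\right) = - 263 \left(- \frac{3}{4} + \frac{5 \sqrt{-7 + \frac{9}{2}}}{4}\right) = - 263 \left(- \frac{3}{4} + \frac{5 \sqrt{- \frac{5}{2}}}{4}\right) = - 263 \left(- \frac{3}{4} + \frac{5 \frac{i \sqrt{10}}{2}}{4}\right) = - 263 \left(- \frac{3}{4} + \frac{5 i \sqrt{10}}{8}\right) = \frac{789}{4} - \frac{1315 i \sqrt{10}}{8}$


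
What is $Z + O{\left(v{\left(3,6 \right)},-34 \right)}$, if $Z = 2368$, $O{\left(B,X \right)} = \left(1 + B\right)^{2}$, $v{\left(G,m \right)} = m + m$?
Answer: $2537$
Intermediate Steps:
$v{\left(G,m \right)} = 2 m$
$Z + O{\left(v{\left(3,6 \right)},-34 \right)} = 2368 + \left(1 + 2 \cdot 6\right)^{2} = 2368 + \left(1 + 12\right)^{2} = 2368 + 13^{2} = 2368 + 169 = 2537$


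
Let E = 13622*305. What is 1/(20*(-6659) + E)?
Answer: 1/4021530 ≈ 2.4866e-7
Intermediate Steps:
E = 4154710
1/(20*(-6659) + E) = 1/(20*(-6659) + 4154710) = 1/(-133180 + 4154710) = 1/4021530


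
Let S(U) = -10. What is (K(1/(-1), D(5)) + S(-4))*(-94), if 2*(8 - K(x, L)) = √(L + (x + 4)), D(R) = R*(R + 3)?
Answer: 188 + 47*√43 ≈ 496.20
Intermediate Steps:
D(R) = R*(3 + R)
K(x, L) = 8 - √(4 + L + x)/2 (K(x, L) = 8 - √(L + (x + 4))/2 = 8 - √(L + (4 + x))/2 = 8 - √(4 + L + x)/2)
(K(1/(-1), D(5)) + S(-4))*(-94) = ((8 - √(4 + 5*(3 + 5) + 1/(-1))/2) - 10)*(-94) = ((8 - √(4 + 5*8 - 1)/2) - 10)*(-94) = ((8 - √(4 + 40 - 1)/2) - 10)*(-94) = ((8 - √43/2) - 10)*(-94) = (-2 - √43/2)*(-94) = 188 + 47*√43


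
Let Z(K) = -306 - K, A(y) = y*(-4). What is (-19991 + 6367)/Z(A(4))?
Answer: 6812/145 ≈ 46.979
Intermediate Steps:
A(y) = -4*y
(-19991 + 6367)/Z(A(4)) = (-19991 + 6367)/(-306 - (-4)*4) = -13624/(-306 - 1*(-16)) = -13624/(-306 + 16) = -13624/(-290) = -13624*(-1/290) = 6812/145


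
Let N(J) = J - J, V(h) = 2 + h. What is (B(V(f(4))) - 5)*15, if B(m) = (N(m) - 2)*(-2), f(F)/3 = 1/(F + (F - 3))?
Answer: -15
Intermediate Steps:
f(F) = 3/(-3 + 2*F) (f(F) = 3/(F + (F - 3)) = 3/(F + (-3 + F)) = 3/(-3 + 2*F))
N(J) = 0
B(m) = 4 (B(m) = (0 - 2)*(-2) = -2*(-2) = 4)
(B(V(f(4))) - 5)*15 = (4 - 5)*15 = -1*15 = -15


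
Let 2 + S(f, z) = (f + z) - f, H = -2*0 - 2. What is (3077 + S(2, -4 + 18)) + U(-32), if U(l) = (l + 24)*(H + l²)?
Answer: -5087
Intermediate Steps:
H = -2 (H = 0 - 2 = -2)
S(f, z) = -2 + z (S(f, z) = -2 + ((f + z) - f) = -2 + z)
U(l) = (-2 + l²)*(24 + l) (U(l) = (l + 24)*(-2 + l²) = (24 + l)*(-2 + l²) = (-2 + l²)*(24 + l))
(3077 + S(2, -4 + 18)) + U(-32) = (3077 + (-2 + (-4 + 18))) + (-48 + (-32)³ - 2*(-32) + 24*(-32)²) = (3077 + (-2 + 14)) + (-48 - 32768 + 64 + 24*1024) = (3077 + 12) + (-48 - 32768 + 64 + 24576) = 3089 - 8176 = -5087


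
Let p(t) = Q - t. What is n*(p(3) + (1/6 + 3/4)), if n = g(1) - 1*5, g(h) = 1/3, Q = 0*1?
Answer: 175/18 ≈ 9.7222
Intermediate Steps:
Q = 0
g(h) = 1/3
n = -14/3 (n = 1/3 - 1*5 = 1/3 - 5 = -14/3 ≈ -4.6667)
p(t) = -t (p(t) = 0 - t = -t)
n*(p(3) + (1/6 + 3/4)) = -14*(-1*3 + (1/6 + 3/4))/3 = -14*(-3 + (1*(1/6) + 3*(1/4)))/3 = -14*(-3 + (1/6 + 3/4))/3 = -14*(-3 + 11/12)/3 = -14/3*(-25/12) = 175/18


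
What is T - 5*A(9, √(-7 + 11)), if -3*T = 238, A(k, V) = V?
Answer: -268/3 ≈ -89.333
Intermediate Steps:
T = -238/3 (T = -⅓*238 = -238/3 ≈ -79.333)
T - 5*A(9, √(-7 + 11)) = -238/3 - 5*√(-7 + 11) = -238/3 - 5*√4 = -238/3 - 5*2 = -238/3 - 10 = -268/3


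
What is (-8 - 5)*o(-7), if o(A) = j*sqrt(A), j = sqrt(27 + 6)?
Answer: -13*I*sqrt(231) ≈ -197.58*I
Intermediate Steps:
j = sqrt(33) ≈ 5.7446
o(A) = sqrt(33)*sqrt(A)
(-8 - 5)*o(-7) = (-8 - 5)*(sqrt(33)*sqrt(-7)) = -13*sqrt(33)*I*sqrt(7) = -13*I*sqrt(231)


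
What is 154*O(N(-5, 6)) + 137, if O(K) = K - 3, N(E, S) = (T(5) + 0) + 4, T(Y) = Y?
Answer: 1061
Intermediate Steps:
N(E, S) = 9 (N(E, S) = (5 + 0) + 4 = 5 + 4 = 9)
O(K) = -3 + K
154*O(N(-5, 6)) + 137 = 154*(-3 + 9) + 137 = 154*6 + 137 = 924 + 137 = 1061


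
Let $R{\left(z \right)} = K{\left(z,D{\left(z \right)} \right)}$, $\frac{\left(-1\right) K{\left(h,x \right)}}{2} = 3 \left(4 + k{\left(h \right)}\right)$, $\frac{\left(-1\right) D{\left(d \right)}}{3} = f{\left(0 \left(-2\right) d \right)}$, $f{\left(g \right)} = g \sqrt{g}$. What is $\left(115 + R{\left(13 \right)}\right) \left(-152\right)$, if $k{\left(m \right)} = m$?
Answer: $-1976$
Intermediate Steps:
$f{\left(g \right)} = g^{\frac{3}{2}}$
$D{\left(d \right)} = 0$ ($D{\left(d \right)} = - 3 \left(0 \left(-2\right) d\right)^{\frac{3}{2}} = - 3 \left(0 d\right)^{\frac{3}{2}} = - 3 \cdot 0^{\frac{3}{2}} = \left(-3\right) 0 = 0$)
$K{\left(h,x \right)} = -24 - 6 h$ ($K{\left(h,x \right)} = - 2 \cdot 3 \left(4 + h\right) = - 2 \left(12 + 3 h\right) = -24 - 6 h$)
$R{\left(z \right)} = -24 - 6 z$
$\left(115 + R{\left(13 \right)}\right) \left(-152\right) = \left(115 - 102\right) \left(-152\right) = 13 \left(-152\right) = -1976$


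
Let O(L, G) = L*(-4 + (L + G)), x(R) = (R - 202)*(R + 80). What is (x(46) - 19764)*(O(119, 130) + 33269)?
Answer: -2460754080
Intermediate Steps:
x(R) = (-202 + R)*(80 + R)
O(L, G) = L*(-4 + G + L) (O(L, G) = L*(-4 + (G + L)) = L*(-4 + G + L))
(x(46) - 19764)*(O(119, 130) + 33269) = ((-16160 + 46**2 - 122*46) - 19764)*(119*(-4 + 130 + 119) + 33269) = ((-16160 + 2116 - 5612) - 19764)*(119*245 + 33269) = (-19656 - 19764)*(29155 + 33269) = -39420*62424 = -2460754080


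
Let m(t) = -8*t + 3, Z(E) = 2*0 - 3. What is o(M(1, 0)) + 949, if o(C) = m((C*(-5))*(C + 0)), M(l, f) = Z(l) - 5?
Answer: 3512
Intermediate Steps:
Z(E) = -3 (Z(E) = 0 - 3 = -3)
M(l, f) = -8 (M(l, f) = -3 - 5 = -8)
m(t) = 3 - 8*t
o(C) = 3 + 40*C² (o(C) = 3 - 8*C*(-5)*(C + 0) = 3 - 8*(-5*C)*C = 3 - (-40)*C² = 3 + 40*C²)
o(M(1, 0)) + 949 = (3 + 40*(-8)²) + 949 = (3 + 40*64) + 949 = (3 + 2560) + 949 = 2563 + 949 = 3512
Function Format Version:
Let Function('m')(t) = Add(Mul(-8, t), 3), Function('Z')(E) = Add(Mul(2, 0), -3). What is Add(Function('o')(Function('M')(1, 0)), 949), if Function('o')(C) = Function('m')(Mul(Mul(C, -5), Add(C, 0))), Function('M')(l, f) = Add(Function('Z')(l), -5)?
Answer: 3512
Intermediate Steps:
Function('Z')(E) = -3 (Function('Z')(E) = Add(0, -3) = -3)
Function('M')(l, f) = -8 (Function('M')(l, f) = Add(-3, -5) = -8)
Function('m')(t) = Add(3, Mul(-8, t))
Function('o')(C) = Add(3, Mul(40, Pow(C, 2))) (Function('o')(C) = Add(3, Mul(-8, Mul(Mul(C, -5), Add(C, 0)))) = Add(3, Mul(-8, Mul(Mul(-5, C), C))) = Add(3, Mul(-8, Mul(-5, Pow(C, 2)))) = Add(3, Mul(40, Pow(C, 2))))
Add(Function('o')(Function('M')(1, 0)), 949) = Add(Add(3, Mul(40, Pow(-8, 2))), 949) = Add(Add(3, Mul(40, 64)), 949) = Add(Add(3, 2560), 949) = Add(2563, 949) = 3512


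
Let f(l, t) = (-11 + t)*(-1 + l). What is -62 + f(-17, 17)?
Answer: -170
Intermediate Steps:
f(l, t) = (-1 + l)*(-11 + t)
-62 + f(-17, 17) = -62 + (11 - 1*17 - 11*(-17) - 17*17) = -62 + (11 - 17 + 187 - 289) = -62 - 108 = -170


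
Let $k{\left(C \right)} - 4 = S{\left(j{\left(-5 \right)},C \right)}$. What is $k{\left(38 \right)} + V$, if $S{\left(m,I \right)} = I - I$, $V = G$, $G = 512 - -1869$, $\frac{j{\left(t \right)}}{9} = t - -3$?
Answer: $2385$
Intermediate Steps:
$j{\left(t \right)} = 27 + 9 t$ ($j{\left(t \right)} = 9 \left(t - -3\right) = 9 \left(t + 3\right) = 9 \left(3 + t\right) = 27 + 9 t$)
$G = 2381$ ($G = 512 + 1869 = 2381$)
$V = 2381$
$S{\left(m,I \right)} = 0$
$k{\left(C \right)} = 4$ ($k{\left(C \right)} = 4 + 0 = 4$)
$k{\left(38 \right)} + V = 4 + 2381 = 2385$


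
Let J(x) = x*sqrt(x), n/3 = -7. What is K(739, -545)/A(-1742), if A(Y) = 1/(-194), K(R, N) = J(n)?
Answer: 4074*I*sqrt(21) ≈ 18669.0*I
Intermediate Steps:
n = -21 (n = 3*(-7) = -21)
J(x) = x**(3/2)
K(R, N) = -21*I*sqrt(21) (K(R, N) = (-21)**(3/2) = -21*I*sqrt(21))
A(Y) = -1/194
K(739, -545)/A(-1742) = (-21*I*sqrt(21))/(-1/194) = -21*I*sqrt(21)*(-194) = 4074*I*sqrt(21)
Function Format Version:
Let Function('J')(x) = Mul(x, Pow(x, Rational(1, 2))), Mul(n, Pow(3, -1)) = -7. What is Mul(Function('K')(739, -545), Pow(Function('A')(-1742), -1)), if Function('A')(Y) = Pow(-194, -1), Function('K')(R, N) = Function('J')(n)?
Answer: Mul(4074, I, Pow(21, Rational(1, 2))) ≈ Mul(18669., I)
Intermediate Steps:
n = -21 (n = Mul(3, -7) = -21)
Function('J')(x) = Pow(x, Rational(3, 2))
Function('K')(R, N) = Mul(-21, I, Pow(21, Rational(1, 2))) (Function('K')(R, N) = Pow(-21, Rational(3, 2)) = Mul(-21, I, Pow(21, Rational(1, 2))))
Function('A')(Y) = Rational(-1, 194)
Mul(Function('K')(739, -545), Pow(Function('A')(-1742), -1)) = Mul(Mul(-21, I, Pow(21, Rational(1, 2))), Pow(Rational(-1, 194), -1)) = Mul(Mul(-21, I, Pow(21, Rational(1, 2))), -194) = Mul(4074, I, Pow(21, Rational(1, 2)))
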